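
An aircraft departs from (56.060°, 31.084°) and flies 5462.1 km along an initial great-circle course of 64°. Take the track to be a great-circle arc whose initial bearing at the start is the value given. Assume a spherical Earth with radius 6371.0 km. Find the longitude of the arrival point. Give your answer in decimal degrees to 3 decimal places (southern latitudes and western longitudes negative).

longitude 113.506°

The arc subtends δ = 5462.1/6371 = 0.857338 rad at the centre.
With φ₁ = 56.060° = 0.978432 rad and θ = 64° = 1.117011 rad:
sin φ₂ = sin φ₁ cos δ + cos φ₁ sin δ cos θ = (0.829623)(0.654453) + (0.558324)(0.756103)(0.438371) = 0.728007
φ₂ = asin(0.728007) = 0.815411 rad = 46.720°.
For the longitude increment, Δλ = atan2( sin θ sin δ cos φ₁, cos δ − sin φ₁ sin φ₂ ) = atan2(0.379427, 0.050481) = 82.422°.
Hence λ₂ = 31.084° + 82.422° = 113.506°.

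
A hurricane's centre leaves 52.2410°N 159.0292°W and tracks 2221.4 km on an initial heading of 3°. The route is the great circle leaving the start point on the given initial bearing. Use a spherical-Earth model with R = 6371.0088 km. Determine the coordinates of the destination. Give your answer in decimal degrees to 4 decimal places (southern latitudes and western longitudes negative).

Angular distance δ = d/R = 2221.4 / 6371.0088 = 0.348673 rad.
Start latitude φ₁ = 0.911777 rad; initial bearing θ = 0.052360 rad.
Destination latitude: φ₂ = arcsin( sin φ₁ cos δ + cos φ₁ sin δ cos θ ) = arcsin(0.951941) = 72.1648°.
Δλ = atan2( sin θ sin δ cos φ₁ , cos δ − sin φ₁ sin φ₂ ) = atan2(0.010949, 0.187228) = 0.058413 rad = 3.3468°.
Hence λ₂ = -159.0292° + 3.3468° = -155.6824°.

latitude 72.1648°, longitude -155.6824°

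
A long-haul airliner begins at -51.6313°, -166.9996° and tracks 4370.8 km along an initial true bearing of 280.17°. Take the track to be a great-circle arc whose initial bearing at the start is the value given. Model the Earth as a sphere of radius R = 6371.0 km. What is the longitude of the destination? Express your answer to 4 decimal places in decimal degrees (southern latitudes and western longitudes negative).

Angular distance δ = d/R = 4370.8 / 6371 = 0.686046 rad.
Start latitude φ₁ = -0.901136 rad; initial bearing θ = 4.889889 rad.
Applying the spherical law of cosines for sides, sin φ₂ = sin φ₁ cos δ + cos φ₁ sin δ cos θ = -0.537221, so φ₂ = -32.4946°.
Then Δλ = atan2(-0.387037, 0.352558) = -0.831983 rad, from sin θ sin δ cos φ₁ over cos δ − sin φ₁ sin φ₂.
λ₂ = -166.9996° + -47.6691° = -214.6687°, normalized to (−180°, 180°] → 145.3313°.

longitude 145.3313°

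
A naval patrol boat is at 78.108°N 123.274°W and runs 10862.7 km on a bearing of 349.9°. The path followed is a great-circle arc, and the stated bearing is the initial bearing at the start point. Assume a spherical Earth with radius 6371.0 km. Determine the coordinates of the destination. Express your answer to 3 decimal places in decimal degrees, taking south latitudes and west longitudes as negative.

latitude 4.020°, longitude 66.759°

Central angle δ = d/R = 1.705023 rad.
Start latitude φ₁ = 1.363242 rad; initial bearing θ = 6.106907 rad.
sin φ₂ = sin φ₁ cos δ + cos φ₁ sin δ cos θ = (0.978538)(-0.133824) + (0.206068)(0.991005)(0.984503) = 0.070098
φ₂ = asin(0.070098) = 0.070155 rad = 4.020°.
For the longitude increment, Δλ = atan2( sin θ sin δ cos φ₁, cos δ − sin φ₁ sin φ₂ ) = atan2(-0.035812, -0.202417) = -169.967°.
λ₂ = -123.274° + -169.967° = -293.241°, normalized to (−180°, 180°] → 66.759°.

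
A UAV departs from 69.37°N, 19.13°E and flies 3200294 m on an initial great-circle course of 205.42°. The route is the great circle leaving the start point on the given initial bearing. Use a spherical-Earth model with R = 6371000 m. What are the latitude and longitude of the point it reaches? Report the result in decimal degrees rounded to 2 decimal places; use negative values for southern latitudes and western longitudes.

latitude 41.84°, longitude 3.02°

Angular distance δ = d/R = 3200294 / 6371000 = 0.502322 rad.
With φ₁ = 69.37° = 1.210735 rad and θ = 205.42° = 3.585255 rad:
Applying the spherical law of cosines for sides, sin φ₂ = sin φ₁ cos δ + cos φ₁ sin δ cos θ = 0.667052, so φ₂ = 41.84°.
For the longitude increment, Δλ = atan2( sin θ sin δ cos φ₁, cos δ − sin φ₁ sin φ₂ ) = atan2(-0.072816, 0.252189) = -16.11°.
λ₂ = 19.13° + -16.11° = 3.02°.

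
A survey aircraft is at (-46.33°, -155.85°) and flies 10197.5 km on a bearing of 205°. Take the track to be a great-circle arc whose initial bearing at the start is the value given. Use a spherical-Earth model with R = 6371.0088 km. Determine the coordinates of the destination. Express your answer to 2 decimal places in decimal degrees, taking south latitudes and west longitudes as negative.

latitude -37.15°, longitude 56.16°

δ = 10197.5/6371.0088 = 1.600610 rad (91.7082°).
With φ₁ = -46.33° = -0.808611 rad and θ = 205° = 3.577925 rad:
Destination latitude: φ₂ = arcsin( sin φ₁ cos δ + cos φ₁ sin δ cos θ ) = arcsin(-0.603969) = -37.15°.
Then Δλ = atan2(-0.291690, -0.466677) = -2.582968 rad, from sin θ sin δ cos φ₁ over cos δ − sin φ₁ sin φ₂.
λ₂ = -155.85° + -147.99° = -303.84°, normalized to (−180°, 180°] → 56.16°.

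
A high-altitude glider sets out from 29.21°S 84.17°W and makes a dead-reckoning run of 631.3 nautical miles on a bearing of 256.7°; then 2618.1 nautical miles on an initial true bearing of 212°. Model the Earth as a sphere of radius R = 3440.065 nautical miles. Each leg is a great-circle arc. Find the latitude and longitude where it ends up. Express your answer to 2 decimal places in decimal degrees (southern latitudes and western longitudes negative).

Apply the spherical direct solution leg by leg, carrying full precision between legs.
Leg 1: from (-29.21°, -84.17°), δ = 631.3/3440.065 = 0.183514 rad, θ = 256.7° → φ = -31.10°, λ = -96.14°.
Leg 2: from (-31.10°, -96.14°), δ = 2618.1/3440.065 = 0.761061 rad, θ = 212° → φ = -61.02°, λ = -145.11°.

latitude -61.02°, longitude -145.11°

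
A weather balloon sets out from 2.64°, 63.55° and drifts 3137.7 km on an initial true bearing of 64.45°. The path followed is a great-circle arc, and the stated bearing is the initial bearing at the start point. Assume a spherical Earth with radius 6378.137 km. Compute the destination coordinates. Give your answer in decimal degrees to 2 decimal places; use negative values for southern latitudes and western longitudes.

latitude 14.13°, longitude 89.62°

The arc subtends δ = 3137.7/6378.137 = 0.491946 rad at the centre.
Converting: φ₁ = 0.046077 rad, θ = 1.124865 rad.
sin φ₂ = sin φ₁ cos δ + cos φ₁ sin δ cos θ = (0.046060)(0.881415) + (0.998939)(0.472342)(0.431299) = 0.244103
φ₂ = asin(0.244103) = 0.246594 rad = 14.13°.
For the longitude increment, Δλ = atan2( sin θ sin δ cos φ₁, cos δ − sin φ₁ sin φ₂ ) = atan2(0.425699, 0.870172) = 26.07°.
λ₂ = λ₁ + Δλ = 89.62°.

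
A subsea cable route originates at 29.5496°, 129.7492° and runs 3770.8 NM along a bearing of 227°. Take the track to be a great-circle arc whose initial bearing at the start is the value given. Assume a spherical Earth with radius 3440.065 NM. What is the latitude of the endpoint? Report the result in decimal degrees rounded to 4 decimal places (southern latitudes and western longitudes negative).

latitude -17.5961°

Angular distance δ = d/R = 3770.8 / 3440.065 = 1.096142 rad.
Start latitude φ₁ = 0.515738 rad; initial bearing θ = 3.961897 rad.
sin φ₂ = sin φ₁ cos δ + cos φ₁ sin δ cos θ = (0.493177)(0.457031) + (0.869929)(0.889451)(-0.681998) = -0.302305
φ₂ = asin(-0.302305) = -0.307110 rad = -17.5961°.
Then Δλ = atan2(-0.565892, 0.606121) = -0.751087 rad, from sin θ sin δ cos φ₁ over cos δ − sin φ₁ sin φ₂.
Hence λ₂ = 129.7492° + -43.0341° = 86.7151°.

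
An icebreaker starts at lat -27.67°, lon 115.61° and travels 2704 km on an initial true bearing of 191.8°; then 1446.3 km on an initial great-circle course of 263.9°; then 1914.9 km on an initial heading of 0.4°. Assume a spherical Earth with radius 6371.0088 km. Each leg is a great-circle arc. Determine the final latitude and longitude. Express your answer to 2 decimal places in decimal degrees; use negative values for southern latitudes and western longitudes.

Apply the spherical direct solution leg by leg, carrying full precision between legs.
Leg 1: from (-27.67°, 115.61°), δ = 2704/6371.0088 = 0.424423 rad, θ = 191.8° → φ = -51.28°, λ = 107.87°.
Leg 2: from (-51.28°, 107.87°), δ = 1446.3/6371.0088 = 0.227013 rad, θ = 263.9° → φ = -50.82°, λ = 87.13°.
Leg 3: from (-50.82°, 87.13°), δ = 1914.9/6371.0088 = 0.300565 rad, θ = 0.4° → φ = -33.59°, λ = 87.27°.

latitude -33.59°, longitude 87.27°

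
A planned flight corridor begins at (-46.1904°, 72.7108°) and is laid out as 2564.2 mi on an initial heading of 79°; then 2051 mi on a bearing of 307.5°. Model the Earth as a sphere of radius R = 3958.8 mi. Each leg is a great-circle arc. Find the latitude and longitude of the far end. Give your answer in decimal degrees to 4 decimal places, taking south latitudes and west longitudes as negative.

Apply the spherical direct solution leg by leg, carrying full precision between legs.
Leg 1: from (-46.1904°, 72.7108°), δ = 2564.2/3958.8 = 0.647722 rad, θ = 79° → φ = -29.7214°, λ = 115.7114°.
Leg 2: from (-29.7214°, 115.7114°), δ = 2051/3958.8 = 0.518086 rad, θ = 307.5° → φ = -9.7245°, λ = 92.2200°.

latitude -9.7245°, longitude 92.2200°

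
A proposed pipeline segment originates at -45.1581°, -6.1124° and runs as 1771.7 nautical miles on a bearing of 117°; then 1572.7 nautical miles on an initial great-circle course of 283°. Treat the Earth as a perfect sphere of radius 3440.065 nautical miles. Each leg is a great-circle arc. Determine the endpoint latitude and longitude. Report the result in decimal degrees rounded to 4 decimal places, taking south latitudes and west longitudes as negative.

Apply the spherical direct solution leg by leg, carrying full precision between legs.
Leg 1: from (-45.1581°, -6.1124°), δ = 1771.7/3440.065 = 0.515019 rad, θ = 117° → φ = -50.7833°, λ = 37.8455°.
Leg 2: from (-50.7833°, 37.8455°), δ = 1572.7/3440.065 = 0.457172 rad, θ = 283° → φ = -39.2286°, λ = 4.1188°.

latitude -39.2286°, longitude 4.1188°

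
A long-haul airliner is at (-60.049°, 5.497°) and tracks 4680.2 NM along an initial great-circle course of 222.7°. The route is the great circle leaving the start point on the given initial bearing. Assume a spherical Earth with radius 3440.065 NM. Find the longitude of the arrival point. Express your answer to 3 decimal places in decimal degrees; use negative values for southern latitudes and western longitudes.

longitude -122.522°

The arc subtends δ = 4680.2/3440.065 = 1.360498 rad at the centre.
Start latitude φ₁ = -1.048053 rad; initial bearing θ = 3.886848 rad.
Destination latitude: φ₂ = arcsin( sin φ₁ cos δ + cos φ₁ sin δ cos θ ) = arcsin(-0.539703) = -32.663°.
Then Δλ = atan2(-0.331118, -0.258875) = -2.234354 rad, from sin θ sin δ cos φ₁ over cos δ − sin φ₁ sin φ₂.
λ₂ = λ₁ + Δλ = -122.522°.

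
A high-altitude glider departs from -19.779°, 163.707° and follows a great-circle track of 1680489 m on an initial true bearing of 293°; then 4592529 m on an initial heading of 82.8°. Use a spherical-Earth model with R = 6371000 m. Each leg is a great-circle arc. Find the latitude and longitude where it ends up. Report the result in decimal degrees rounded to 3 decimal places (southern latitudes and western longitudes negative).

latitude -5.332°, longitude -169.451°

Apply the spherical direct solution leg by leg, carrying full precision between legs.
Leg 1: from (-19.779°, 163.707°), δ = 1680489/6371000 = 0.263772 rad, θ = 293° → φ = -13.346°, λ = 149.427°.
Leg 2: from (-13.346°, 149.427°), δ = 4592529/6371000 = 0.720849 rad, θ = 82.8° → φ = -5.332°, λ = -169.451°.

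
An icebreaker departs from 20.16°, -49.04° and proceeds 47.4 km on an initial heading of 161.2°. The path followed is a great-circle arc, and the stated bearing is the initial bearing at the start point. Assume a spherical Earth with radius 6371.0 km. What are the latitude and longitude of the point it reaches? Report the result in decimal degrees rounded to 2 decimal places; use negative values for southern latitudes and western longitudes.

The arc subtends δ = 47.4/6371 = 0.007440 rad at the centre.
Converting: φ₁ = 0.351858 rad, θ = 2.813471 rad.
sin φ₂ = sin φ₁ cos δ + cos φ₁ sin δ cos θ = (0.344643)(0.999972) + (0.938734)(0.007440)(-0.946649) = 0.338022
φ₂ = asin(0.338022) = 0.344814 rad = 19.76°.
Δλ = atan2( sin θ sin δ cos φ₁ , cos δ − sin φ₁ sin φ₂ ) = atan2(0.002251, 0.883475) = 0.002548 rad = 0.15°.
Hence λ₂ = -49.04° + 0.15° = -48.89°.

latitude 19.76°, longitude -48.89°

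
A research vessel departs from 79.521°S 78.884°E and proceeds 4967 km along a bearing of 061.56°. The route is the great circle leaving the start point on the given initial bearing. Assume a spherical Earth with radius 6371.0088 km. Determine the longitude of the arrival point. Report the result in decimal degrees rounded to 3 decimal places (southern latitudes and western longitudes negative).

longitude 132.316°

Central angle δ = d/R = 0.779625 rad.
With φ₁ = -79.521° = -1.387903 rad and θ = 61.56° = 1.074425 rad:
Destination latitude: φ₂ = arcsin( sin φ₁ cos δ + cos φ₁ sin δ cos θ ) = arcsin(-0.638424) = -39.674°.
Δλ = atan2( sin θ sin δ cos φ₁ , cos δ − sin φ₁ sin φ₂ ) = atan2(0.112430, 0.083401) = 0.932560 rad = 53.432°.
Hence λ₂ = 78.884° + 53.432° = 132.316°.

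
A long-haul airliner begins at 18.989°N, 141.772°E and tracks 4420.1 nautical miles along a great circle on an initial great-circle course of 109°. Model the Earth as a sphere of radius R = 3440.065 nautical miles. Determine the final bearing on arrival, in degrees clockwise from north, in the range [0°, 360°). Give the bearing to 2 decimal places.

δ = 4420.1/3440.065 = 1.284889 rad (73.6187°).
Start latitude φ₁ = 0.331421 rad; initial bearing θ = 1.902409 rad.
Destination latitude: φ₂ = arcsin( sin φ₁ cos δ + cos φ₁ sin δ cos θ ) = arcsin(-0.203586) = -11.747°.
Then Δλ = atan2(0.857771, 0.348273) = 1.185111 rad, from sin θ sin δ cos φ₁ over cos δ − sin φ₁ sin φ₂.
λ₂ = 141.772° + 67.902° = 209.674°, normalized to (−180°, 180°] → -150.326°.
The forward bearing on arrival equals the back-azimuth from the destination plus 180°.
Back-azimuth from P₂ (-11.75°, -150.33°) to P₁ (18.99°, 141.77°), with Δλ' = λ₁ − λ₂ = 292.10°: atan2( sin Δλ' cos φ₁ , cos φ₂ sin φ₁ − sin φ₂ cos φ₁ cos Δλ' ) = 294.05°.
Final bearing = (294.05° + 180°) mod 360° = 114.05°.

final bearing 114.05°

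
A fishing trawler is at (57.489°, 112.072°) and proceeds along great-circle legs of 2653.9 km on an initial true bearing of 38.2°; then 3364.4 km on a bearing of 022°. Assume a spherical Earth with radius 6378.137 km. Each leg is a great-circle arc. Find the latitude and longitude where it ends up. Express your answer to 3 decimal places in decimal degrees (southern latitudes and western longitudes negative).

Apply the spherical direct solution leg by leg, carrying full precision between legs.
Leg 1: from (57.489°, 112.072°), δ = 2653.9/6378.137 = 0.416093 rad, θ = 38.2° → φ = 70.399°, λ = 160.239°.
Leg 2: from (70.399°, 160.239°), δ = 3364.4/6378.137 = 0.527489 rad, θ = 22° → φ = 76.065°, λ = -71.297°.

latitude 76.065°, longitude -71.297°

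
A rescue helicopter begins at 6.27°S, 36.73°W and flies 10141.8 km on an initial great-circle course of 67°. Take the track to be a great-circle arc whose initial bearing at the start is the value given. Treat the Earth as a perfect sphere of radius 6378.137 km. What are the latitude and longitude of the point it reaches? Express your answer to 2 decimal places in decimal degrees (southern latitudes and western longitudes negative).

latitude 22.98°, longitude 51.81°

The arc subtends δ = 10141.8/6378.137 = 1.590088 rad at the centre.
Converting: φ₁ = -0.109432 rad, θ = 1.169371 rad.
Applying the spherical law of cosines for sides, sin φ₂ = sin φ₁ cos δ + cos φ₁ sin δ cos θ = 0.390428, so φ₂ = 22.98°.
Then Δλ = atan2(0.914828, 0.023350) = 1.545278 rad, from sin θ sin δ cos φ₁ over cos δ − sin φ₁ sin φ₂.
Hence λ₂ = -36.73° + 88.54° = 51.81°.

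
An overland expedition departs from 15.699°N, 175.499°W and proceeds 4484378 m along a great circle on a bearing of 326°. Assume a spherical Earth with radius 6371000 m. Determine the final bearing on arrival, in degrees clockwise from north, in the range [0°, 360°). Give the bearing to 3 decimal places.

The arc subtends δ = 4484378/6371000 = 0.703873 rad at the centre.
Start latitude φ₁ = 0.273999 rad; initial bearing θ = 5.689773 rad.
Applying the spherical law of cosines for sides, sin φ₂ = sin φ₁ cos δ + cos φ₁ sin δ cos θ = 0.722795, so φ₂ = 46.286°.
Δλ = atan2( sin θ sin δ cos φ₁ , cos δ − sin φ₁ sin φ₂ ) = atan2(-0.348396, 0.566765) = -0.551166 rad = -31.579°.
λ₂ = -175.499° + -31.579° = -207.078°, normalized to (−180°, 180°] → 152.922°.
The forward bearing on arrival equals the back-azimuth from the destination plus 180°.
Back-azimuth from P₂ (46.286°, 152.922°) to P₁ (15.699°, -175.499°), with Δλ' = λ₁ − λ₂ = -328.421°: atan2( sin Δλ' cos φ₁ , cos φ₂ sin φ₁ − sin φ₂ cos φ₁ cos Δλ' ) = 128.831°.
Final bearing = (128.831° + 180°) mod 360° = 308.831°.

final bearing 308.831°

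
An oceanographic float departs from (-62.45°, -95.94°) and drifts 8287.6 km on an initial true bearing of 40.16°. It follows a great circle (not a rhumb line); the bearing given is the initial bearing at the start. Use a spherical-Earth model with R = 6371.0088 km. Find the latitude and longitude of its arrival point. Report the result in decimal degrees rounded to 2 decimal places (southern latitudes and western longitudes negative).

The arc subtends δ = 8287.6/6371.0088 = 1.300830 rad at the centre.
Converting: φ₁ = -1.089958 rad, θ = 0.700924 rad.
Destination latitude: φ₂ = arcsin( sin φ₁ cos δ + cos φ₁ sin δ cos θ ) = arcsin(0.104221) = 5.98°.
Then Δλ = atan2(0.287488, 0.359102) = 0.675091 rad, from sin θ sin δ cos φ₁ over cos δ − sin φ₁ sin φ₂.
λ₂ = -95.94° + 38.68° = -57.26°.

latitude 5.98°, longitude -57.26°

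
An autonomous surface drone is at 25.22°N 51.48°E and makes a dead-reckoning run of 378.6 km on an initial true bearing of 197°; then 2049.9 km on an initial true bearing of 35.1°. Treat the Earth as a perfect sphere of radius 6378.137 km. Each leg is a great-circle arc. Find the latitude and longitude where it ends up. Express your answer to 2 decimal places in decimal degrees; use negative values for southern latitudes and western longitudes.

Apply the spherical direct solution leg by leg, carrying full precision between legs.
Leg 1: from (25.22°, 51.48°), δ = 378.6/6378.137 = 0.059359 rad, θ = 197° → φ = 21.96°, λ = 50.41°.
Leg 2: from (21.96°, 50.41°), δ = 2049.9/6378.137 = 0.321395 rad, θ = 35.1° → φ = 36.48°, λ = 63.46°.

latitude 36.48°, longitude 63.46°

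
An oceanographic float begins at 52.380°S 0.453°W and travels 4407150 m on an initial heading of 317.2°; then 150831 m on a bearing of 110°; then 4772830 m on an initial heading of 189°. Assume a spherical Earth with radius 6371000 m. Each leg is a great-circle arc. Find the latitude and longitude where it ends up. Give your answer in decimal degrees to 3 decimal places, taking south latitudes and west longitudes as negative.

Apply the spherical direct solution leg by leg, carrying full precision between legs.
Leg 1: from (-52.380°, -0.453°), δ = 4407150/6371000 = 0.691752 rad, θ = 317.2° → φ = -18.923°, λ = -27.722°.
Leg 2: from (-18.923°, -27.722°), δ = 150831/6371000 = 0.023675 rad, θ = 110° → φ = -19.382°, λ = -26.371°.
Leg 3: from (-19.382°, -26.371°), δ = 4772830/6371000 = 0.749149 rad, θ = 189° → φ = -61.346°, λ = -39.207°.

latitude -61.346°, longitude -39.207°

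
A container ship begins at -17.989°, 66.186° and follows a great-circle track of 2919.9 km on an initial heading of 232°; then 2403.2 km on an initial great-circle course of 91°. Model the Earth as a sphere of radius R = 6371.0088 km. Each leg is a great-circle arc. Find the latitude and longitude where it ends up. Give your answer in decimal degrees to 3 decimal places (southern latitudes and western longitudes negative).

latitude -30.250°, longitude 67.028°

Apply the spherical direct solution leg by leg, carrying full precision between legs.
Leg 1: from (-17.989°, 66.186°), δ = 2919.9/6371.0088 = 0.458310 rad, θ = 232° → φ = -32.414°, λ = 41.793°.
Leg 2: from (-32.414°, 41.793°), δ = 2403.2/6371.0088 = 0.377209 rad, θ = 91° → φ = -30.250°, λ = 67.028°.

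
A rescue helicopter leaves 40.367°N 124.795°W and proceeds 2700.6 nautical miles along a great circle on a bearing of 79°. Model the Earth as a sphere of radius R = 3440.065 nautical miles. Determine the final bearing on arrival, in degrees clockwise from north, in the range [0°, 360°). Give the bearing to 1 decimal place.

δ = 2700.6/3440.065 = 0.785043 rad (44.9797°).
With φ₁ = 40.367° = 0.704537 rad and θ = 79° = 1.378810 rad:
Destination latitude: φ₂ = arcsin( sin φ₁ cos δ + cos φ₁ sin δ cos θ ) = arcsin(0.560905) = 34.118°.
Δλ = atan2( sin θ sin δ cos φ₁ , cos δ − sin φ₁ sin φ₂ ) = atan2(0.528667, 0.344070) = 0.993840 rad = 56.943°.
λ₂ = λ₁ + Δλ = -67.852°.
The forward bearing on arrival equals the back-azimuth from the destination plus 180°.
Back-azimuth from P₂ (34.1°, -67.9°) to P₁ (40.4°, -124.8°), with Δλ' = λ₁ − λ₂ = -56.9°: atan2( sin Δλ' cos φ₁ , cos φ₂ sin φ₁ − sin φ₂ cos φ₁ cos Δλ' ) = 295.4°.
Final bearing = (295.4° + 180°) mod 360° = 115.4°.

final bearing 115.4°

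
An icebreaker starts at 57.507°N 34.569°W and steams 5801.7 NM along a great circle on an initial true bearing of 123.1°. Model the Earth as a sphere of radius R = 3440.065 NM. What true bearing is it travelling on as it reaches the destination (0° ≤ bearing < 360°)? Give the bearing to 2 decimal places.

final bearing 150.76°

Angular distance δ = d/R = 5801.7 / 3440.065 = 1.686509 rad.
With φ₁ = 57.507° = 1.003686 rad and θ = 123.1° = 2.148500 rad:
sin φ₂ = sin φ₁ cos δ + cos φ₁ sin δ cos θ = (0.843457)(-0.115454) + (0.537197)(0.993313)(-0.546102) = -0.388783
φ₂ = asin(-0.388783) = -0.399311 rad = -22.879°.
For the longitude increment, Δλ = atan2( sin θ sin δ cos φ₁, cos δ − sin φ₁ sin φ₂ ) = atan2(0.447010, 0.212467) = 64.578°.
Hence λ₂ = -34.569° + 64.578° = 30.009°.
The forward bearing on arrival equals the back-azimuth from the destination plus 180°.
Back-azimuth from P₂ (-22.88°, 30.01°) to P₁ (57.51°, -34.57°), with Δλ' = λ₁ − λ₂ = -64.58°: atan2( sin Δλ' cos φ₁ , cos φ₂ sin φ₁ − sin φ₂ cos φ₁ cos Δλ' ) = 330.76°.
Final bearing = (330.76° + 180°) mod 360° = 150.76°.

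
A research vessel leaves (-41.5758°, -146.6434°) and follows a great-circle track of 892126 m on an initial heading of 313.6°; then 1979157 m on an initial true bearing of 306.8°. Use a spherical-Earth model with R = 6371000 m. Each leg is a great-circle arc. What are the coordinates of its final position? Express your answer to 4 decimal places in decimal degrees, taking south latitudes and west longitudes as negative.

latitude -24.1177°, longitude -169.3589°

Apply the spherical direct solution leg by leg, carrying full precision between legs.
Leg 1: from (-41.5758°, -146.6434°), δ = 892126/6371000 = 0.140029 rad, θ = 313.6° → φ = -35.8108°, λ = -153.8031°.
Leg 2: from (-35.8108°, -153.8031°), δ = 1979157/6371000 = 0.310651 rad, θ = 306.8° → φ = -24.1177°, λ = -169.3589°.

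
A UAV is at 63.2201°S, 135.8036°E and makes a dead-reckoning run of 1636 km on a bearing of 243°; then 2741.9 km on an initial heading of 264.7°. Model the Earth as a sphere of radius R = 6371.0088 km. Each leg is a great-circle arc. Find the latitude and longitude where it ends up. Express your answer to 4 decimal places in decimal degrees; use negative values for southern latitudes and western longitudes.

latitude -57.9362°, longitude 50.0993°

Apply the spherical direct solution leg by leg, carrying full precision between legs.
Leg 1: from (-63.2201°, 135.8036°), δ = 1636/6371.0088 = 0.256788 rad, θ = 243° → φ = -66.2658°, λ = 101.5935°.
Leg 2: from (-66.2658°, 101.5935°), δ = 2741.9/6371.0088 = 0.430371 rad, θ = 264.7° → φ = -57.9362°, λ = 50.0993°.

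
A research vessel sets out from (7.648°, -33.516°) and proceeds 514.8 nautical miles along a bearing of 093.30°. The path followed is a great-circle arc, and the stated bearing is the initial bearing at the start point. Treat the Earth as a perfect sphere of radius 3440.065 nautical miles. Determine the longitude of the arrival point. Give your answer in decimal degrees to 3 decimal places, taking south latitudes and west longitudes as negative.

δ = 514.8/3440.065 = 0.149648 rad (8.5742°).
With φ₁ = 7.648° = 0.133483 rad and θ = 93.3° = 1.628392 rad:
Destination latitude: φ₂ = arcsin( sin φ₁ cos δ + cos φ₁ sin δ cos θ ) = arcsin(0.123093) = 7.071°.
For the longitude increment, Δλ = atan2( sin θ sin δ cos φ₁, cos δ − sin φ₁ sin φ₂ ) = atan2(0.147519, 0.972441) = 8.626°.
λ₂ = λ₁ + Δλ = -24.890°.

longitude -24.890°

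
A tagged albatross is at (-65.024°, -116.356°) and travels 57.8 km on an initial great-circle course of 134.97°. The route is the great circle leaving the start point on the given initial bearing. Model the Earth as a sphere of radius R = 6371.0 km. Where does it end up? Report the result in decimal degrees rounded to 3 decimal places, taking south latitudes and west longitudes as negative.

The arc subtends δ = 57.8/6371 = 0.009072 rad at the centre.
Converting: φ₁ = -1.134883 rad, θ = 2.355671 rad.
sin φ₂ = sin φ₁ cos δ + cos φ₁ sin δ cos θ = (-0.906485)(0.999959) + (0.422239)(0.009072)(-0.706736) = -0.909155
φ₂ = asin(-0.909155) = -1.141250 rad = -65.389°.
For the longitude increment, Δλ = atan2( sin θ sin δ cos φ₁, cos δ − sin φ₁ sin φ₂ ) = atan2(0.002710, 0.175824) = 0.883°.
λ₂ = λ₁ + Δλ = -115.473°.

latitude -65.389°, longitude -115.473°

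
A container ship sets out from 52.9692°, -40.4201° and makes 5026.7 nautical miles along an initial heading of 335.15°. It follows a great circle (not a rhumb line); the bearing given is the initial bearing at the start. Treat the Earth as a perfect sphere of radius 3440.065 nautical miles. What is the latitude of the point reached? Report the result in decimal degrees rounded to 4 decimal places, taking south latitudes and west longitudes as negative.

latitude 39.0874°

The arc subtends δ = 5026.7/3440.065 = 1.461222 rad at the centre.
Converting: φ₁ = 0.924487 rad, θ = 5.849471 rad.
sin φ₂ = sin φ₁ cos δ + cos φ₁ sin δ cos θ = (0.798312)(0.109355) + (0.602244)(0.994003)(0.907411) = 0.630505
φ₂ = asin(0.630505) = 0.682204 rad = 39.0874°.
Then Δλ = atan2(-0.251572, -0.393985) = -2.573322 rad, from sin θ sin δ cos φ₁ over cos δ − sin φ₁ sin φ₂.
λ₂ = -40.4201° + -147.4405° = -187.8606°, normalized to (−180°, 180°] → 172.1394°.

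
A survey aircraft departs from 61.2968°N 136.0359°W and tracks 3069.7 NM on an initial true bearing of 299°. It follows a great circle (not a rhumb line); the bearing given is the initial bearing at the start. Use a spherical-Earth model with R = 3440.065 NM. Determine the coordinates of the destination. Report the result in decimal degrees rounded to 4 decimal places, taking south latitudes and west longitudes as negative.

Angular distance δ = d/R = 3069.7 / 3440.065 = 0.892338 rad.
With φ₁ = 61.2968° = 1.069831 rad and θ = 299° = 5.218534 rad:
sin φ₂ = sin φ₁ cos δ + cos φ₁ sin δ cos θ = (0.877119)(0.627594) + (0.480272)(0.778541)(0.484810) = 0.731751
φ₂ = asin(0.731751) = 0.820887 rad = 47.0334°.
Then Δλ = atan2(-0.327031, -0.014239) = -1.614309 rad, from sin θ sin δ cos φ₁ over cos δ − sin φ₁ sin φ₂.
λ₂ = -136.0359° + -92.4931° = -228.5290°, normalized to (−180°, 180°] → 131.4710°.

latitude 47.0334°, longitude 131.4710°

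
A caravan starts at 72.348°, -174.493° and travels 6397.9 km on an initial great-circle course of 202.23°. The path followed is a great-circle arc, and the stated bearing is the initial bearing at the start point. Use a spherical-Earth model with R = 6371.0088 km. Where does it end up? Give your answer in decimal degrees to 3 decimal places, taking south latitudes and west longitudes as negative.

latitude 15.940°, longitude 166.118°

Angular distance δ = d/R = 6397.9 / 6371.0088 = 1.004221 rad.
With φ₁ = 72.348° = 1.262711 rad and θ = 202.23° = 3.529579 rad:
Applying the spherical law of cosines for sides, sin φ₂ = sin φ₁ cos δ + cos φ₁ sin δ cos θ = 0.274638, so φ₂ = 15.940°.
Then Δλ = atan2(-0.096796, 0.275039) = -0.338397 rad, from sin θ sin δ cos φ₁ over cos δ − sin φ₁ sin φ₂.
λ₂ = -174.493° + -19.389° = -193.882°, normalized to (−180°, 180°] → 166.118°.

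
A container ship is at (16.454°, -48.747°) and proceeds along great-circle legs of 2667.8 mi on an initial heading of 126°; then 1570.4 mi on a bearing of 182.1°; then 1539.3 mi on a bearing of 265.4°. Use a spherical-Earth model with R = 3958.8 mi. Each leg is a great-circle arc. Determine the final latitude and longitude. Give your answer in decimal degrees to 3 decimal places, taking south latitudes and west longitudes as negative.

latitude -29.462°, longitude -44.797°

Apply the spherical direct solution leg by leg, carrying full precision between legs.
Leg 1: from (16.454°, -48.747°), δ = 2667.8/3958.8 = 0.673891 rad, θ = 126° → φ = -7.495°, λ = -18.136°.
Leg 2: from (-7.495°, -18.136°), δ = 1570.4/3958.8 = 0.396686 rad, θ = 182.1° → φ = -30.207°, λ = -19.075°.
Leg 3: from (-30.207°, -19.075°), δ = 1539.3/3958.8 = 0.388830 rad, θ = 265.4° → φ = -29.462°, λ = -44.797°.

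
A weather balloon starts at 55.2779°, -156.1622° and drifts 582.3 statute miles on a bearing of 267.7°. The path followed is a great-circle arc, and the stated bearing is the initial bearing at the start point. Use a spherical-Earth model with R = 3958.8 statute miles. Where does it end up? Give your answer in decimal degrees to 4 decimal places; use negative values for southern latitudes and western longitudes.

latitude 54.0665°, longitude -170.6126°

The arc subtends δ = 582.3/3958.8 = 0.147090 rad at the centre.
Converting: φ₁ = 0.964781 rad, θ = 4.672246 rad.
Applying the spherical law of cosines for sides, sin φ₂ = sin φ₁ cos δ + cos φ₁ sin δ cos θ = 0.809699, so φ₂ = 54.0665°.
Δλ = atan2( sin θ sin δ cos φ₁ , cos δ − sin φ₁ sin φ₂ ) = atan2(-0.083413, 0.323691) = -0.252206 rad = -14.4504°.
λ₂ = λ₁ + Δλ = -170.6126°.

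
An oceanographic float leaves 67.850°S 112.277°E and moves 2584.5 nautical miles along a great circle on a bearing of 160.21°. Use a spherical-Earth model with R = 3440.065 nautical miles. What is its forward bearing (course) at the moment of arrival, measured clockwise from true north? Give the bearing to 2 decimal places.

Central angle δ = d/R = 0.751294 rad.
With φ₁ = -67.850° = -1.184206 rad and θ = 160.21° = 2.796192 rad:
sin φ₂ = sin φ₁ cos δ + cos φ₁ sin δ cos θ = (-0.926200)(0.730806) + (0.377033)(0.682585)(-0.940940) = -0.919030
φ₂ = asin(-0.919030) = -1.165613 rad = -66.785°.
Then Δλ = atan2(0.087134, -0.120399) = 2.515130 rad, from sin θ sin δ cos φ₁ over cos δ − sin φ₁ sin φ₂.
λ₂ = 112.277° + 144.106° = 256.383°, normalized to (−180°, 180°] → -103.617°.
The forward bearing on arrival equals the back-azimuth from the destination plus 180°.
Back-azimuth from P₂ (-66.78°, -103.62°) to P₁ (-67.85°, 112.28°), with Δλ' = λ₁ − λ₂ = 215.89°: atan2( sin Δλ' cos φ₁ , cos φ₂ sin φ₁ − sin φ₂ cos φ₁ cos Δλ' ) = 198.90°.
Final bearing = (198.90° + 180°) mod 360° = 18.90°.

final bearing 18.90°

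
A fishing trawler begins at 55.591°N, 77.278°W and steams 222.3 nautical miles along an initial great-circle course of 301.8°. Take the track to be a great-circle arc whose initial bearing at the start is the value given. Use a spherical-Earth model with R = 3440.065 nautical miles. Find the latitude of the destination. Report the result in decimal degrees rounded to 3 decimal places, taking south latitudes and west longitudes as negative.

The arc subtends δ = 222.3/3440.065 = 0.064621 rad at the centre.
Converting: φ₁ = 0.970246 rad, θ = 5.267404 rad.
Destination latitude: φ₂ = arcsin( sin φ₁ cos δ + cos φ₁ sin δ cos θ ) = arcsin(0.842532) = 57.408°.
Then Δλ = atan2(-0.031014, 0.302803) = -0.102067 rad, from sin θ sin δ cos φ₁ over cos δ − sin φ₁ sin φ₂.
λ₂ = λ₁ + Δλ = -83.126°.

latitude 57.408°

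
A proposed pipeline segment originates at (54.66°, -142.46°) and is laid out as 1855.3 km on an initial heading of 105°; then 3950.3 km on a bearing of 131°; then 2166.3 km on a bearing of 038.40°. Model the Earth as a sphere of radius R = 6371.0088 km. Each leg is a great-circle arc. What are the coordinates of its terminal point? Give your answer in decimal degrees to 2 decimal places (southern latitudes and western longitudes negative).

latitude 34.72°, longitude -75.74°

Apply the spherical direct solution leg by leg, carrying full precision between legs.
Leg 1: from (54.66°, -142.46°), δ = 1855.3/6371.0088 = 0.291210 rad, θ = 105° → φ = 47.60°, λ = -118.18°.
Leg 2: from (47.60°, -118.18°), δ = 3950.3/6371.0088 = 0.620043 rad, θ = 131° → φ = 20.11°, λ = -90.34°.
Leg 3: from (20.11°, -90.34°), δ = 2166.3/6371.0088 = 0.340025 rad, θ = 38.4° → φ = 34.72°, λ = -75.74°.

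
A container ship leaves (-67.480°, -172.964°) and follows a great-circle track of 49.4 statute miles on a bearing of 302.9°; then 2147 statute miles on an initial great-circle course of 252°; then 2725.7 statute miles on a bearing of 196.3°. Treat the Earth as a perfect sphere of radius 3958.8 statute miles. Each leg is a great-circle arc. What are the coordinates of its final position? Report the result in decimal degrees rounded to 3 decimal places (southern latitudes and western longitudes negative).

latitude -77.797°, longitude -6.163°

Apply the spherical direct solution leg by leg, carrying full precision between legs.
Leg 1: from (-67.480°, -172.964°), δ = 49.4/3958.8 = 0.012479 rad, θ = 302.9° → φ = -67.084°, λ = -174.506°.
Leg 2: from (-67.084°, -174.506°), δ = 2147/3958.8 = 0.542336 rad, θ = 252° → φ = -58.322°, λ = 116.307°.
Leg 3: from (-58.322°, 116.307°), δ = 2725.7/3958.8 = 0.688517 rad, θ = 196.3° → φ = -77.797°, λ = -6.163°.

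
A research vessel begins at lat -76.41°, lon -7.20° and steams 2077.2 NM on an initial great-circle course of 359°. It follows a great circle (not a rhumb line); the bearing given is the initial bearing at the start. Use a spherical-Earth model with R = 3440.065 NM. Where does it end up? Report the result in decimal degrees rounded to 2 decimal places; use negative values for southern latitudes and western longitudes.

latitude -41.81°, longitude -7.96°

Central angle δ = d/R = 0.603826 rad.
Start latitude φ₁ = -1.333606 rad; initial bearing θ = 6.265732 rad.
Destination latitude: φ₂ = arcsin( sin φ₁ cos δ + cos φ₁ sin δ cos θ ) = arcsin(-0.666726) = -41.81°.
Δλ = atan2( sin θ sin δ cos φ₁ , cos δ − sin φ₁ sin φ₂ ) = atan2(-0.002328, 0.175110) = -0.013296 rad = -0.76°.
λ₂ = -7.20° + -0.76° = -7.96°.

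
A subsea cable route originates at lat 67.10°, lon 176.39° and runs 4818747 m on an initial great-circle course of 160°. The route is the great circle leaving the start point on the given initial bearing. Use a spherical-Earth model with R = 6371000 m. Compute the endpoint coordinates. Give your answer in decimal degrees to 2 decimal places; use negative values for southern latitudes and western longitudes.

latitude 24.78°, longitude -168.63°

Central angle δ = d/R = 0.756356 rad.
With φ₁ = 67.10° = 1.171116 rad and θ = 160° = 2.792527 rad:
Destination latitude: φ₂ = arcsin( sin φ₁ cos δ + cos φ₁ sin δ cos θ ) = arcsin(0.419075) = 24.78°.
Δλ = atan2( sin θ sin δ cos φ₁ , cos δ − sin φ₁ sin φ₂ ) = atan2(0.091335, 0.341296) = 0.261486 rad = 14.98°.
λ₂ = 176.39° + 14.98° = 191.37°, normalized to (−180°, 180°] → -168.63°.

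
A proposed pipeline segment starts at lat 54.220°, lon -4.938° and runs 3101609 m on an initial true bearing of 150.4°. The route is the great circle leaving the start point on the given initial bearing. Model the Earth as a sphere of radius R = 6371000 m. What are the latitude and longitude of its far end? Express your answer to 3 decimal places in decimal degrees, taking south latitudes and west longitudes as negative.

Angular distance δ = d/R = 3101609 / 6371000 = 0.486832 rad.
Converting: φ₁ = 0.946318 rad, θ = 2.624975 rad.
sin φ₂ = sin φ₁ cos δ + cos φ₁ sin δ cos θ = (0.811268)(0.883819) + (0.584675)(0.467829)(-0.869495) = 0.479183
φ₂ = asin(0.479183) = 0.499724 rad = 28.632°.
For the longitude increment, Δλ = atan2( sin θ sin δ cos φ₁, cos δ − sin φ₁ sin φ₂ ) = atan2(0.135107, 0.495073) = 15.264°.
λ₂ = λ₁ + Δλ = 10.326°.

latitude 28.632°, longitude 10.326°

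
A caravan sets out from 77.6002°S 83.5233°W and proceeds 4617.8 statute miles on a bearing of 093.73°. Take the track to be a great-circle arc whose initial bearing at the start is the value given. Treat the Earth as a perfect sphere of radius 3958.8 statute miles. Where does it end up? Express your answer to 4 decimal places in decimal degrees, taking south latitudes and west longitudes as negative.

The arc subtends δ = 4617.8/3958.8 = 1.166465 rad at the centre.
Converting: φ₁ = -1.354379 rad, θ = 1.635897 rad.
Applying the spherical law of cosines for sides, sin φ₂ = sin φ₁ cos δ + cos φ₁ sin δ cos θ = -0.397070, so φ₂ = -23.3952°.
Δλ = atan2( sin θ sin δ cos φ₁ , cos δ − sin φ₁ sin φ₂ ) = atan2(0.196999, 0.005596) = 1.542395 rad = 88.3727°.
λ₂ = λ₁ + Δλ = 4.8494°.

latitude -23.3952°, longitude 4.8494°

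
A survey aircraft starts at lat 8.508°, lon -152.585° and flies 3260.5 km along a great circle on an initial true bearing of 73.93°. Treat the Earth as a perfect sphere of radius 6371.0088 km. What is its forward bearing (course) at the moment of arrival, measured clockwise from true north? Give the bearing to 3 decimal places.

Central angle δ = d/R = 0.511771 rad.
Start latitude φ₁ = 0.148493 rad; initial bearing θ = 1.290322 rad.
Destination latitude: φ₂ = arcsin( sin φ₁ cos δ + cos φ₁ sin δ cos θ ) = arcsin(0.263061) = 15.252°.
Δλ = atan2( sin θ sin δ cos φ₁ , cos δ − sin φ₁ sin φ₂ ) = atan2(0.465407, 0.832959) = 0.509528 rad = 29.194°.
λ₂ = λ₁ + Δλ = -123.391°.
The forward bearing on arrival equals the back-azimuth from the destination plus 180°.
Back-azimuth from P₂ (15.252°, -123.391°) to P₁ (8.508°, -152.585°), with Δλ' = λ₁ − λ₂ = -29.194°: atan2( sin Δλ' cos φ₁ , cos φ₂ sin φ₁ − sin φ₂ cos φ₁ cos Δλ' ) = 260.078°.
Final bearing = (260.078° + 180°) mod 360° = 80.078°.

final bearing 80.078°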